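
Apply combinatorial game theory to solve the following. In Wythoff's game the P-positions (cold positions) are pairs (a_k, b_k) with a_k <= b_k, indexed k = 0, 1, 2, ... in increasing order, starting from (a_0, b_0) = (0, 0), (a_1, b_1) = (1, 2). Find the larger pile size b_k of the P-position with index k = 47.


By Wythoff's theorem, a_k = floor(k * phi) and b_k = floor(k * phi^2) = a_k + k, where phi = (1 + sqrt(5))/2 is the golden ratio.
phi = (1 + sqrt(5))/2 = 1.618034
phi^2 = phi + 1 = 2.618034
k = 47
k * phi^2 = 47 * 2.618034 = 123.047597
b_47 = floor(k * phi^2) = 123 (check: a_47 + k = 76 + 47 = 123)

123


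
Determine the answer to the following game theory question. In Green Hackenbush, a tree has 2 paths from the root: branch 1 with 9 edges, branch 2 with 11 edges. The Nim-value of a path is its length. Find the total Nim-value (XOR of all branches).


The tree has 2 branches from the ground vertex.
In Green Hackenbush, the Nim-value of a simple path of length k is k.
Branch 1: length 9, Nim-value = 9
Branch 2: length 11, Nim-value = 11
Total Nim-value = XOR of all branch values:
0 XOR 9 = 9
9 XOR 11 = 2
Nim-value of the tree = 2

2


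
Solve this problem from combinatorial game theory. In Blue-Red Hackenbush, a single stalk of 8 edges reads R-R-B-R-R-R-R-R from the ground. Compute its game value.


Edges (from ground): R-R-B-R-R-R-R-R
By Berlekamp's sign-expansion rule, a Blue-Red Hackenbush stalk has the value of the surreal number whose sign sequence is the edge sequence with B -> + and R -> -.
Sign sequence: --+-----
Trace the sign expansion in the surreal number tree, starting from 0:
Edge 1: R (sign -) -> bounds (-inf, 0), value = -1
Edge 2: R (sign -) -> bounds (-inf, -1), value = -2
Edge 3: B (sign +) -> bounds (-2, -1), value = -3/2
Edge 4: R (sign -) -> bounds (-2, -3/2), value = -7/4
Edge 5: R (sign -) -> bounds (-2, -7/4), value = -15/8
Edge 6: R (sign -) -> bounds (-2, -15/8), value = -31/16
Edge 7: R (sign -) -> bounds (-2, -31/16), value = -63/32
Edge 8: R (sign -) -> bounds (-2, -63/32), value = -127/64
Game value = -127/64

-127/64


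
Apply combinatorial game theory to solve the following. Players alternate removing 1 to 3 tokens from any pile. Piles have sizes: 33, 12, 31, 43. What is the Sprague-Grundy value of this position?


Subtraction set: {1, 2, 3}
For this subtraction set, G(n) = n mod 4 (period = max + 1 = 4).
Pile 1 (size 33): G(33) = 33 mod 4 = 1
Pile 2 (size 12): G(12) = 12 mod 4 = 0
Pile 3 (size 31): G(31) = 31 mod 4 = 3
Pile 4 (size 43): G(43) = 43 mod 4 = 3
Total Grundy value = XOR of all: 1 XOR 0 XOR 3 XOR 3 = 1

1


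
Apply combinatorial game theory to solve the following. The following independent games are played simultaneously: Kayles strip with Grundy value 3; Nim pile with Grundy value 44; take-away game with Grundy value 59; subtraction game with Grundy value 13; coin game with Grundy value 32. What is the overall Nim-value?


By the Sprague-Grundy theorem, the Grundy value of a sum of games is the XOR of individual Grundy values.
Kayles strip: Grundy value = 3. Running XOR: 0 XOR 3 = 3
Nim pile: Grundy value = 44. Running XOR: 3 XOR 44 = 47
take-away game: Grundy value = 59. Running XOR: 47 XOR 59 = 20
subtraction game: Grundy value = 13. Running XOR: 20 XOR 13 = 25
coin game: Grundy value = 32. Running XOR: 25 XOR 32 = 57
The combined Grundy value is 57.

57


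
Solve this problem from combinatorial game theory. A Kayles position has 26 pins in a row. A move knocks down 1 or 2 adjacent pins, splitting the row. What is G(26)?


Kayles: a move removes 1 or 2 adjacent pins from a contiguous row.
Removing pins from a row of k leaves two independent rows (a, b) with a + b = k - 1 (one pin) or a + b = k - 2 (two pins); an end removal gives a = 0.
By Sprague-Grundy, G(k) = mex{ G(a) XOR G(b) } over all these splits. G(0) = 0.
G(1): splits (0,0):0^0=0 -> mex({0}) = 1
G(2): splits (0,1):0^1=1 (0,0):0^0=0 -> mex({0, 1}) = 2
G(3): splits (0,2):0^2=2 (1,1):1^1=0 (0,1):0^1=1 -> mex({0, 1, 2}) = 3
G(4): splits (0,3):0^3=3 (1,2):1^2=3 (0,2):0^2=2 (1,1):1^1=0 -> mex({0, 2, 3}) = 1
G(5): splits (0,4):0^1=1 (1,3):1^3=2 (2,2):2^2=0 (0,3):0^3=3 (1,2):1^2=3 -> mex({0, 1, 2, 3}) = 4
G(6) = mex({0, 1, 2, 4}) = 3
G(7) = mex({0, 1, 3, 4, 5}) = 2
G(8) = mex({0, 2, 3, 5, 6}) = 1
G(9) = mex({0, 1, 2, 3, 6, 7}) = 4
G(10) = mex({0, 1, 3, 4, 5, 7}) = 2
G(11) = mex({0, 1, 2, 3, 4, 5}) = 6
G(12) = mex({0, 1, 2, 3, 5, 6, 7}) = 4
G(13) = mex({0, 2, 3, 4, 6, 7}) = 1
G(14) = mex({0, 1, 4, 5, 6, 7}) = 2
G(15) = mex({0, 1, 2, 3, 4, 5, 6}) = 7
G(16) = mex({0, 2, 3, 5, 6, 7}) = 1
G(17) = mex({0, 1, 2, 3, 5, 6, 7}) = 4
G(18) = mex({0, 1, 2, 4, 5, 6}) = 3
G(19) = mex({0, 1, 3, 4, 5, 7}) = 2
G(20) = mex({0, 2, 3, 4, 5, 6, 7}) = 1
G(21) = mex({0, 1, 2, 3, 5, 6, 7}) = 4
G(22) = mex({0, 1, 2, 3, 4, 5, 7}) = 6
G(23) = mex({0, 1, 2, 3, 4, 5, 6}) = 7
G(24) = mex({0, 1, 2, 3, 5, 6, 7}) = 4
G(25) = mex({0, 2, 3, 4, 6, 7}) = 1
G(26) = mex({0, 1, 3, 4, 5, 6, 7}) = 2
Therefore G(26) = 2.

2


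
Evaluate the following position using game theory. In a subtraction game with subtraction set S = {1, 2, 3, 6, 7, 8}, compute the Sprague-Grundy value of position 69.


The subtraction set is S = {1, 2, 3, 6, 7, 8}.
G(k) = mex{ G(k - s) : s in S, s <= k }. We compute iteratively: G(0) = 0.
G(1) = mex({0}) = 1
G(2) = mex({0, 1}) = 2
G(3) = mex({0, 1, 2}) = 3
G(4) = mex({1, 2, 3}) = 0
G(5) = mex({0, 2, 3}) = 1
G(6) = mex({0, 1, 3}) = 2
G(7) = mex({0, 1, 2}) = 3
G(8) = mex({0, 1, 2, 3}) = 4
G(9) = mex({1, 2, 3, 4}) = 0
G(10) = mex({0, 2, 3, 4}) = 1
G(11) = mex({0, 1, 3, 4}) = 2
G(12) = mex({0, 1, 2}) = 3
G(13) = mex({1, 2, 3}) = 0
G(14) = mex({0, 2, 3, 4}) = 1
G(15) = mex({0, 1, 3, 4}) = 2
G(16) = mex({0, 1, 2, 4}) = 3
Observe that G(9)..G(16) = 0, 1, 2, 3, 0, 1, 2, 3 repeats G(0)..G(7) = 0, 1, 2, 3, 0, 1, 2, 3.
For k >= max(S) = 8, G(k) is determined by the previous 8 values G(k-8)..G(k-1); a window of 8 consecutive values has recurred shifted by 9, so by induction G(k + 9) = G(k) for all k >= 0: the sequence is periodic from the start with period 9.
One period: G(0..8) = 0, 1, 2, 3, 0, 1, 2, 3, 4.
69 mod 9 = 6, so G(69) = G(6) = 2.

2


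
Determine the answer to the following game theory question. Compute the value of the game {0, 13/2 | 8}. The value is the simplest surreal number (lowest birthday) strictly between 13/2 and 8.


Left options: {0, 13/2}, max = 13/2
Right options: {8}, min = 8
All options are numbers and max(Left) < min(Right), so by the simplicity theorem the value is the simplest (earliest-born) number strictly between 13/2 and 8.
The only integer strictly between 13/2 and 8 is 7.
No non-integer in the interval can be simpler: if x is a non-integer in the interval, then floor(x) or ceil(x) also lies in the interval (the interval contains an integer), and both are proper prefixes of x's sign expansion, i.e. born earlier. So the game value is 7.
Game value = 7

7


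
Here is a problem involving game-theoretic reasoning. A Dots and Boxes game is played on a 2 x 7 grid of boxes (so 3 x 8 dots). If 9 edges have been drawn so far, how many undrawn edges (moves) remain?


Grid: 2 x 7 boxes, i.e. 3 rows and 8 columns of dots.
Horizontal edges: (rows + 1) * cols = 3 * 7 = 21
Vertical edges: rows * (cols + 1) = 2 * 8 = 16
Total edges: 21 + 16 = 37
Edges drawn: 9
Remaining: 37 - 9 = 28

28


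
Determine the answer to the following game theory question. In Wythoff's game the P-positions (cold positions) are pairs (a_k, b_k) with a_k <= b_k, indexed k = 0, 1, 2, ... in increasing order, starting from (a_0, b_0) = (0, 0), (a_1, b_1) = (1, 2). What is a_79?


By Wythoff's theorem, a_k = floor(k * phi) and b_k = floor(k * phi^2) = a_k + k, where phi = (1 + sqrt(5))/2 is the golden ratio.
phi = (1 + sqrt(5))/2 = 1.618034
k = 79
k * phi = 79 * 1.618034 = 127.824685
a_79 = floor(k * phi) = 127

127


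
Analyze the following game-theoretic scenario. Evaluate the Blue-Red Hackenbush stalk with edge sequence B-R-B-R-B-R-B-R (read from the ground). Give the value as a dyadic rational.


Edges (from ground): B-R-B-R-B-R-B-R
By Berlekamp's sign-expansion rule, a Blue-Red Hackenbush stalk has the value of the surreal number whose sign sequence is the edge sequence with B -> + and R -> -.
Sign sequence: +-+-+-+-
Trace the sign expansion in the surreal number tree, starting from 0:
Edge 1: B (sign +) -> bounds (0, +inf), value = 1
Edge 2: R (sign -) -> bounds (0, 1), value = 1/2
Edge 3: B (sign +) -> bounds (1/2, 1), value = 3/4
Edge 4: R (sign -) -> bounds (1/2, 3/4), value = 5/8
Edge 5: B (sign +) -> bounds (5/8, 3/4), value = 11/16
Edge 6: R (sign -) -> bounds (5/8, 11/16), value = 21/32
Edge 7: B (sign +) -> bounds (21/32, 11/16), value = 43/64
Edge 8: R (sign -) -> bounds (21/32, 43/64), value = 85/128
Game value = 85/128

85/128


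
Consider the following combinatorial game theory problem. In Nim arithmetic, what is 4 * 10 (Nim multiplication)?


Nim multiplication is bilinear over XOR: (u XOR v) * w = (u*w) XOR (v*w).
So we split each operand into its bit components and XOR the pairwise Nim products.
4 = 4 (as XOR of powers of 2).
10 = 2 + 8 (as XOR of powers of 2).
Using the standard Nim-product table on single bits:
  2*2 = 3,   2*4 = 8,   2*8 = 12,
  4*4 = 6,   4*8 = 11,  8*8 = 13,
and  1*x = x (identity), k*l = l*k (commutative).
Pairwise Nim products:
  4 * 2 = 8
  4 * 8 = 11
XOR them: 8 XOR 11 = 3.
Result: 4 * 10 = 3 (in Nim).

3


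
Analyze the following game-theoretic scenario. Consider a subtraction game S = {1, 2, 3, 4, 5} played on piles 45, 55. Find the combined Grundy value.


Subtraction set: {1, 2, 3, 4, 5}
For this subtraction set, G(n) = n mod 6 (period = max + 1 = 6).
Pile 1 (size 45): G(45) = 45 mod 6 = 3
Pile 2 (size 55): G(55) = 55 mod 6 = 1
Total Grundy value = XOR of all: 3 XOR 1 = 2

2


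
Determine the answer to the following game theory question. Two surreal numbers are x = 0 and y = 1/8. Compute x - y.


x = 0, y = 1/8
Converting to common denominator: 8
x = 0/8, y = 1/8
x - y = 0 - 1/8 = -1/8

-1/8


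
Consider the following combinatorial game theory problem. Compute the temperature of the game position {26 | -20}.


The game is {26 | -20}, a switch {a | b} with numbers a > b.
Cooling {a | b} by t gives {a - t | b + t}, which stops being hot when a - t = b + t, i.e. at t = (a - b)/2. So the temperature of a switch is (a - b)/2.
Temperature = (Left option - Right option) / 2
= (26 - (-20)) / 2
= 46 / 2
= 23

23


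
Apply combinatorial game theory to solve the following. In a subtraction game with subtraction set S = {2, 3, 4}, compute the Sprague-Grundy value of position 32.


The subtraction set is S = {2, 3, 4}.
G(k) = mex{ G(k - s) : s in S, s <= k }. We compute iteratively: G(0) = 0.
G(1) = mex({}) = 0
G(2) = mex({0}) = 1
G(3) = mex({0}) = 1
G(4) = mex({0, 1}) = 2
G(5) = mex({0, 1}) = 2
G(6) = mex({1, 2}) = 0
G(7) = mex({1, 2}) = 0
G(8) = mex({0, 2}) = 1
G(9) = mex({0, 2}) = 1
Observe that G(6)..G(9) = 0, 0, 1, 1 repeats G(0)..G(3) = 0, 0, 1, 1.
For k >= max(S) = 4, G(k) is determined by the previous 4 values G(k-4)..G(k-1); a window of 4 consecutive values has recurred shifted by 6, so by induction G(k + 6) = G(k) for all k >= 0: the sequence is periodic from the start with period 6.
One period: G(0..5) = 0, 0, 1, 1, 2, 2.
32 mod 6 = 2, so G(32) = G(2) = 1.

1


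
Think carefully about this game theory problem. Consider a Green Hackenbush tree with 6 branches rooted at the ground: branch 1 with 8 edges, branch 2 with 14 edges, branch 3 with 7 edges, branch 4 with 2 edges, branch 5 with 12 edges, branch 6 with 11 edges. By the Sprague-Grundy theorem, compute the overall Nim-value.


The tree has 6 branches from the ground vertex.
In Green Hackenbush, the Nim-value of a simple path of length k is k.
Branch 1: length 8, Nim-value = 8
Branch 2: length 14, Nim-value = 14
Branch 3: length 7, Nim-value = 7
Branch 4: length 2, Nim-value = 2
Branch 5: length 12, Nim-value = 12
Branch 6: length 11, Nim-value = 11
Total Nim-value = XOR of all branch values:
0 XOR 8 = 8
8 XOR 14 = 6
6 XOR 7 = 1
1 XOR 2 = 3
3 XOR 12 = 15
15 XOR 11 = 4
Nim-value of the tree = 4

4


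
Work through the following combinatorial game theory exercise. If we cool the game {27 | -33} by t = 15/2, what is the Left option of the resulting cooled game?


Original game: {27 | -33} (a switch {a | b} with a > b).
Cooling by t (for t below the temperature (a - b)/2 = 30) taxes each move by t: {a | b} cooled by t is {a - t | b + t}.
Cooling amount: t = 15/2
Cooled Left option: 27 - 15/2 = 39/2
Cooled Right option: -33 + 15/2 = -51/2
Cooled game: {39/2 | -51/2}
Left option = 39/2

39/2


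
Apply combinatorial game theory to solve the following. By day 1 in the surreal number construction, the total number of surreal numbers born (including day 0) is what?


Day 0: {|} = 0 is born. Count = 1.
Day n: the number of surreal numbers born by day n is 2^(n+1) - 1.
By day 0: 2^1 - 1 = 1
By day 1: 2^2 - 1 = 3
By day 1: 3 surreal numbers.

3


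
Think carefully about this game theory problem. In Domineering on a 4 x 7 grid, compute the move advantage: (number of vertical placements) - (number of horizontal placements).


Board is 4 x 7 (rows x cols).
Left (vertical) placements: (rows-1) * cols = 3 * 7 = 21
Right (horizontal) placements: rows * (cols-1) = 4 * 6 = 24
Advantage = Left - Right = 21 - 24 = -3

-3


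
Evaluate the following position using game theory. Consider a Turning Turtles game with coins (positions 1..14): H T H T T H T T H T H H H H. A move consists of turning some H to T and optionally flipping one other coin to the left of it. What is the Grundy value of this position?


Coins: H T H T T H T T H T H H H H
Key fact: a single head at position k behaves exactly like a Nim heap of size k (turning it to T and optionally flipping a coin at j < k corresponds to moving the heap from k to j, or to 0), and heads combine as a disjunctive sum (two heads at the same place would cancel, matching j XOR j = 0). So the Nim-value is the XOR of the 1-indexed positions of the heads.
Face-up positions (1-indexed): [1, 3, 6, 9, 11, 12, 13, 14]
XOR 0 with 1: 0 XOR 1 = 1
XOR 1 with 3: 1 XOR 3 = 2
XOR 2 with 6: 2 XOR 6 = 4
XOR 4 with 9: 4 XOR 9 = 13
XOR 13 with 11: 13 XOR 11 = 6
XOR 6 with 12: 6 XOR 12 = 10
XOR 10 with 13: 10 XOR 13 = 7
XOR 7 with 14: 7 XOR 14 = 9
Nim-value = 9

9


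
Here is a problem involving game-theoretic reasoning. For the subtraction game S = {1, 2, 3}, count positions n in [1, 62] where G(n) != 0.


Subtraction set S = {1, 2, 3}, so G(n) = n mod 4.
G(n) = 0 when n is a multiple of 4.
Multiples of 4 in [1, 62]: 15
N-positions (nonzero Grundy) = 62 - 15 = 47

47


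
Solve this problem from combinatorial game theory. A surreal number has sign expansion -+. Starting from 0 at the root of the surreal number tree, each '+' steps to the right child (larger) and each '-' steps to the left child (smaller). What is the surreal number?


Sign expansion: -+
Rule: track bounds (lo, hi), initially (-inf, +inf). On '+', the current value becomes lo and we move to the simplest number in (value, hi): value + 1 if hi = +inf, otherwise the midpoint (value + hi)/2. On '-', the current value becomes hi and we move to value - 1 if lo = -inf, otherwise the midpoint (lo + value)/2.
Start at 0.
Step 1: sign = -, move left. Bounds: (-inf, 0). Value = -1
Step 2: sign = +, move right. Bounds: (-1, 0). Value = -1/2
The surreal number with sign expansion -+ is -1/2.

-1/2


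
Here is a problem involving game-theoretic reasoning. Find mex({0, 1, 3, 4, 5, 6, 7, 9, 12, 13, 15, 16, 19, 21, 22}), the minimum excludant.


Set = {0, 1, 3, 4, 5, 6, 7, 9, 12, 13, 15, 16, 19, 21, 22}
0 is in the set.
1 is in the set.
2 is NOT in the set. This is the mex.
mex = 2

2


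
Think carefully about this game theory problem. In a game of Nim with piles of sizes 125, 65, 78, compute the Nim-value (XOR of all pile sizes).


We need the XOR (exclusive or) of all pile sizes.
After XOR-ing pile 1 (size 125): 0 XOR 125 = 125
After XOR-ing pile 2 (size 65): 125 XOR 65 = 60
After XOR-ing pile 3 (size 78): 60 XOR 78 = 114
The Nim-value of this position is 114.

114


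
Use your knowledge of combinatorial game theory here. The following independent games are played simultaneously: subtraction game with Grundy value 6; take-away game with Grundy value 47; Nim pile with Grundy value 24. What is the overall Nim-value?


By the Sprague-Grundy theorem, the Grundy value of a sum of games is the XOR of individual Grundy values.
subtraction game: Grundy value = 6. Running XOR: 0 XOR 6 = 6
take-away game: Grundy value = 47. Running XOR: 6 XOR 47 = 41
Nim pile: Grundy value = 24. Running XOR: 41 XOR 24 = 49
The combined Grundy value is 49.

49


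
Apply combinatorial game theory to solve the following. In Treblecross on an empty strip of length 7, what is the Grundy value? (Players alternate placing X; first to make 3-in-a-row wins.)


Treblecross: place X on empty cells; 3-in-a-row wins.
Playing within two cells of an existing X lets the opponent win at once, so sensible play treats the cells i-2..i+2 around each X as dead. The player left with no safe cell loses, so this is a normal-play take-away game on strips of safe cells.
Placing X at cell i (0-indexed) of a strip of k safe cells leaves independent strips of sizes max(0, i-2) and max(0, k-i-3). Hence G(k) = mex{ G(max(0,i-2)) XOR G(max(0,k-i-3)) : 0 <= i < k }, with G(0) = 0.
G(1): splits (0,0):0^0=0 -> mex({0}) = 1
G(2): splits (0,0):0^0=0 -> mex({0}) = 1
G(3): splits (0,0):0^0=0 -> mex({0}) = 1
G(4): splits (0,1):0^1=1 (0,0):0^0=0 -> mex({0, 1}) = 2
G(5): splits (0,2):0^1=1 (0,1):0^1=1 (0,0):0^0=0 -> mex({0, 1}) = 2
G(6) = mex({1}) = 0
G(7) = mex({0, 1, 2}) = 3
Therefore G(7) = 3.

3


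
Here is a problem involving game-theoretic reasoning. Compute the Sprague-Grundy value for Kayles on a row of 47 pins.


Kayles: a move removes 1 or 2 adjacent pins from a contiguous row.
Removing pins from a row of k leaves two independent rows (a, b) with a + b = k - 1 (one pin) or a + b = k - 2 (two pins); an end removal gives a = 0.
By Sprague-Grundy, G(k) = mex{ G(a) XOR G(b) } over all these splits. G(0) = 0.
G(1): splits (0,0):0^0=0 -> mex({0}) = 1
G(2): splits (0,1):0^1=1 (0,0):0^0=0 -> mex({0, 1}) = 2
G(3): splits (0,2):0^2=2 (1,1):1^1=0 (0,1):0^1=1 -> mex({0, 1, 2}) = 3
G(4): splits (0,3):0^3=3 (1,2):1^2=3 (0,2):0^2=2 (1,1):1^1=0 -> mex({0, 2, 3}) = 1
G(5): splits (0,4):0^1=1 (1,3):1^3=2 (2,2):2^2=0 (0,3):0^3=3 (1,2):1^2=3 -> mex({0, 1, 2, 3}) = 4
G(6) = mex({0, 1, 2, 4}) = 3
G(7) = mex({0, 1, 3, 4, 5}) = 2
G(8) = mex({0, 2, 3, 5, 6}) = 1
G(9) = mex({0, 1, 2, 3, 6, 7}) = 4
G(10) = mex({0, 1, 3, 4, 5, 7}) = 2
G(11) = mex({0, 1, 2, 3, 4, 5}) = 6
G(12) = mex({0, 1, 2, 3, 5, 6, 7}) = 4
G(13) = mex({0, 2, 3, 4, 6, 7}) = 1
G(14) = mex({0, 1, 4, 5, 6, 7}) = 2
G(15) = mex({0, 1, 2, 3, 4, 5, 6}) = 7
G(16) = mex({0, 2, 3, 5, 6, 7}) = 1
G(17) = mex({0, 1, 2, 3, 5, 6, 7}) = 4
G(18) = mex({0, 1, 2, 4, 5, 6}) = 3
G(19) = mex({0, 1, 3, 4, 5, 7}) = 2
G(20) = mex({0, 2, 3, 4, 5, 6, 7}) = 1
G(21) = mex({0, 1, 2, 3, 5, 6, 7}) = 4
G(22) = mex({0, 1, 2, 3, 4, 5, 7}) = 6
G(23) = mex({0, 1, 2, 3, 4, 5, 6}) = 7
G(24) = mex({0, 1, 2, 3, 5, 6, 7}) = 4
G(25) = mex({0, 2, 3, 4, 6, 7}) = 1
G(26) = mex({0, 1, 3, 4, 5, 6, 7}) = 2
G(27) = mex({0, 1, 2, 3, 4, 5, 6, 7}) = 8
G(28) = mex({0, 1, 2, 3, 4, 6, 7, 8}) = 5
G(29) = mex({0, 1, 2, 3, 5, 6, 7, 8, 9}) = 4
G(30) = mex({0, 1, 2, 3, 4, 5, 6, 9, 10}) = 7
G(31) = mex({0, 1, 3, 4, 5, 7, 10, 11}) = 2
G(32) = mex({0, 2, 3, 4, 5, 6, 7, 9, 11}) = 1
G(33) = mex({0, 1, 2, 3, 4, 5, 6, 7, 9, 12}) = 8
G(34) = mex({0, 1, 2, 3, 4, 5, 7, 8, 11, 12}) = 6
G(35) = mex({0, 1, 2, 3, 4, 5, 6, 8, 9, 10, 11}) = 7
G(36) = mex({0, 1, 2, 3, 5, 6, 7, 9, 10}) = 4
G(37) = mex({0, 2, 3, 4, 6, 7, 9, 10, 11, 12}) = 1
G(38) = mex({0, 1, 3, 4, 5, 6, 7, 9, 10, 11, 12}) = 2
G(39) = mex({0, 1, 2, 4, 5, 6, 7, 9, 10, 12, 14}) = 3
G(40) = mex({0, 2, 3, 4, 6, 7, 11, 12, 14}) = 1
G(41) = mex({0, 1, 2, 3, 5, 6, 7, 9, 10, 11, 12}) = 4
G(42) = mex({0, 1, 2, 3, 4, 5, 6, 9, 10}) = 7
G(43) = mex({0, 1, 3, 4, 5, 7, 9, 10, 12, 15}) = 2
G(44) = mex({0, 2, 3, 4, 5, 6, 7, 9, 10, 12, 15}) = 1
G(45) = mex({0, 1, 2, 3, 4, 5, 6, 7, 9, 10, 12, 14}) = 8
G(46) = mex({0, 1, 3, 4, 5, 7, 8, 11, 12, 14}) = 2
G(47) = mex({0, 1, 2, 3, 4, 5, 6, 8, 9, 10, 11, 12}) = 7
Therefore G(47) = 7.

7


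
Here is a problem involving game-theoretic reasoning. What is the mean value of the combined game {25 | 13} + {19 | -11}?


G1 = {25 | 13}, G2 = {19 | -11}
Each is a switch {a | b} with numbers a > b; its mean value is (a + b)/2, and mean value is additive over game sums: m(G1 + G2) = m(G1) + m(G2).
Mean of G1 = (25 + (13))/2 = 38/2 = 19
Mean of G2 = (19 + (-11))/2 = 8/2 = 4
Mean of G1 + G2 = 19 + 4 = 23

23


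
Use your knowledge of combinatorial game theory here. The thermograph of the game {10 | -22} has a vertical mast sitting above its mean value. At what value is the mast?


Game = {10 | -22}, a switch {a | b} with numbers a > b.
Its thermograph has left wall a - t and right wall b + t, which meet at t = (a - b)/2, where both equal (a + b)/2. So the mast (mean value) is at (a + b)/2.
Mean = (10 + (-22))/2 = -12/2 = -6

-6


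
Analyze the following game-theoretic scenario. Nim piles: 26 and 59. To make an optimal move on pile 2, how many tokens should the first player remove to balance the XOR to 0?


Piles: 26 and 59
Current XOR: 26 XOR 59 = 33 (non-zero, so this is an N-position).
To make the XOR zero, we need to find a move that balances the piles.
For pile 2 (size 59): target = 59 XOR 33 = 26
We reduce pile 2 from 59 to 26.
Tokens removed: 59 - 26 = 33
Verification: 26 XOR 26 = 0

33


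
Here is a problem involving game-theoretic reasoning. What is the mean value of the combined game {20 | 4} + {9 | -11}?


G1 = {20 | 4}, G2 = {9 | -11}
Each is a switch {a | b} with numbers a > b; its mean value is (a + b)/2, and mean value is additive over game sums: m(G1 + G2) = m(G1) + m(G2).
Mean of G1 = (20 + (4))/2 = 24/2 = 12
Mean of G2 = (9 + (-11))/2 = -2/2 = -1
Mean of G1 + G2 = 12 + -1 = 11

11


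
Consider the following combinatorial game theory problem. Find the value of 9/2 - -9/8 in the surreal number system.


x = 9/2, y = -9/8
Converting to common denominator: 8
x = 36/8, y = -9/8
x - y = 9/2 - -9/8 = 45/8

45/8


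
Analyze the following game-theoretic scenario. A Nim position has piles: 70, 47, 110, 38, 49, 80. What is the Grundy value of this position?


We need the XOR (exclusive or) of all pile sizes.
After XOR-ing pile 1 (size 70): 0 XOR 70 = 70
After XOR-ing pile 2 (size 47): 70 XOR 47 = 105
After XOR-ing pile 3 (size 110): 105 XOR 110 = 7
After XOR-ing pile 4 (size 38): 7 XOR 38 = 33
After XOR-ing pile 5 (size 49): 33 XOR 49 = 16
After XOR-ing pile 6 (size 80): 16 XOR 80 = 64
The Nim-value of this position is 64.

64


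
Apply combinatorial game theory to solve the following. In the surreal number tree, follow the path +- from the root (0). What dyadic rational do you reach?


Sign expansion: +-
Rule: track bounds (lo, hi), initially (-inf, +inf). On '+', the current value becomes lo and we move to the simplest number in (value, hi): value + 1 if hi = +inf, otherwise the midpoint (value + hi)/2. On '-', the current value becomes hi and we move to value - 1 if lo = -inf, otherwise the midpoint (lo + value)/2.
Start at 0.
Step 1: sign = +, move right. Bounds: (0, +inf). Value = 1
Step 2: sign = -, move left. Bounds: (0, 1). Value = 1/2
The surreal number with sign expansion +- is 1/2.

1/2


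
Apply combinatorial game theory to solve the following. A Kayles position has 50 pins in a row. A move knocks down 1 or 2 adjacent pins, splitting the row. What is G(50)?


Kayles: a move removes 1 or 2 adjacent pins from a contiguous row.
Removing pins from a row of k leaves two independent rows (a, b) with a + b = k - 1 (one pin) or a + b = k - 2 (two pins); an end removal gives a = 0.
By Sprague-Grundy, G(k) = mex{ G(a) XOR G(b) } over all these splits. G(0) = 0.
G(1): splits (0,0):0^0=0 -> mex({0}) = 1
G(2): splits (0,1):0^1=1 (0,0):0^0=0 -> mex({0, 1}) = 2
G(3): splits (0,2):0^2=2 (1,1):1^1=0 (0,1):0^1=1 -> mex({0, 1, 2}) = 3
G(4): splits (0,3):0^3=3 (1,2):1^2=3 (0,2):0^2=2 (1,1):1^1=0 -> mex({0, 2, 3}) = 1
G(5): splits (0,4):0^1=1 (1,3):1^3=2 (2,2):2^2=0 (0,3):0^3=3 (1,2):1^2=3 -> mex({0, 1, 2, 3}) = 4
G(6) = mex({0, 1, 2, 4}) = 3
G(7) = mex({0, 1, 3, 4, 5}) = 2
G(8) = mex({0, 2, 3, 5, 6}) = 1
G(9) = mex({0, 1, 2, 3, 6, 7}) = 4
G(10) = mex({0, 1, 3, 4, 5, 7}) = 2
G(11) = mex({0, 1, 2, 3, 4, 5}) = 6
G(12) = mex({0, 1, 2, 3, 5, 6, 7}) = 4
G(13) = mex({0, 2, 3, 4, 6, 7}) = 1
G(14) = mex({0, 1, 4, 5, 6, 7}) = 2
G(15) = mex({0, 1, 2, 3, 4, 5, 6}) = 7
G(16) = mex({0, 2, 3, 5, 6, 7}) = 1
G(17) = mex({0, 1, 2, 3, 5, 6, 7}) = 4
G(18) = mex({0, 1, 2, 4, 5, 6}) = 3
G(19) = mex({0, 1, 3, 4, 5, 7}) = 2
G(20) = mex({0, 2, 3, 4, 5, 6, 7}) = 1
G(21) = mex({0, 1, 2, 3, 5, 6, 7}) = 4
G(22) = mex({0, 1, 2, 3, 4, 5, 7}) = 6
G(23) = mex({0, 1, 2, 3, 4, 5, 6}) = 7
G(24) = mex({0, 1, 2, 3, 5, 6, 7}) = 4
G(25) = mex({0, 2, 3, 4, 6, 7}) = 1
G(26) = mex({0, 1, 3, 4, 5, 6, 7}) = 2
G(27) = mex({0, 1, 2, 3, 4, 5, 6, 7}) = 8
G(28) = mex({0, 1, 2, 3, 4, 6, 7, 8}) = 5
G(29) = mex({0, 1, 2, 3, 5, 6, 7, 8, 9}) = 4
G(30) = mex({0, 1, 2, 3, 4, 5, 6, 9, 10}) = 7
G(31) = mex({0, 1, 3, 4, 5, 7, 10, 11}) = 2
G(32) = mex({0, 2, 3, 4, 5, 6, 7, 9, 11}) = 1
G(33) = mex({0, 1, 2, 3, 4, 5, 6, 7, 9, 12}) = 8
G(34) = mex({0, 1, 2, 3, 4, 5, 7, 8, 11, 12}) = 6
G(35) = mex({0, 1, 2, 3, 4, 5, 6, 8, 9, 10, 11}) = 7
G(36) = mex({0, 1, 2, 3, 5, 6, 7, 9, 10}) = 4
G(37) = mex({0, 2, 3, 4, 6, 7, 9, 10, 11, 12}) = 1
G(38) = mex({0, 1, 3, 4, 5, 6, 7, 9, 10, 11, 12}) = 2
G(39) = mex({0, 1, 2, 4, 5, 6, 7, 9, 10, 12, 14}) = 3
G(40) = mex({0, 2, 3, 4, 6, 7, 11, 12, 14}) = 1
G(41) = mex({0, 1, 2, 3, 5, 6, 7, 9, 10, 11, 12}) = 4
G(42) = mex({0, 1, 2, 3, 4, 5, 6, 9, 10}) = 7
G(43) = mex({0, 1, 3, 4, 5, 7, 9, 10, 12, 15}) = 2
G(44) = mex({0, 2, 3, 4, 5, 6, 7, 9, 10, 12, 15}) = 1
G(45) = mex({0, 1, 2, 3, 4, 5, 6, 7, 9, 10, 12, 14}) = 8
G(46) = mex({0, 1, 3, 4, 5, 7, 8, 11, 12, 14}) = 2
G(47) = mex({0, 1, 2, 3, 4, 5, 6, 8, 9, 10, 11, 12}) = 7
G(48) = mex({0, 1, 2, 3, 5, 6, 7, 9, 10}) = 4
G(49) = mex({0, 2, 3, 4, 6, 7, 9, 10, 11, 12, 15}) = 1
G(50) = mex({0, 1, 4, 5, 6, 7, 9, 11, 12, 14, 15}) = 2
Therefore G(50) = 2.

2


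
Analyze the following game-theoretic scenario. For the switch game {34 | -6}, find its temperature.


The game is {34 | -6}, a switch {a | b} with numbers a > b.
Cooling {a | b} by t gives {a - t | b + t}, which stops being hot when a - t = b + t, i.e. at t = (a - b)/2. So the temperature of a switch is (a - b)/2.
Temperature = (Left option - Right option) / 2
= (34 - (-6)) / 2
= 40 / 2
= 20

20


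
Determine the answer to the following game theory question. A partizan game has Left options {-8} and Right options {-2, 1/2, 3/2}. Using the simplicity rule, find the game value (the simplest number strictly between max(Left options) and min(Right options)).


Left options: {-8}, max = -8
Right options: {-2, 1/2, 3/2}, min = -2
All options are numbers and max(Left) < min(Right), so by the simplicity theorem the value is the simplest (earliest-born) number strictly between -8 and -2.
Integers -7 through -3 all lie strictly between -8 and -2.
Among integers, the simplest (lowest birthday = smallest |n|; 0 is born on day 0, +-n on day n) is -3.
No non-integer in the interval can be simpler: if x is a non-integer in the interval, then floor(x) or ceil(x) also lies in the interval (the interval contains an integer), and both are proper prefixes of x's sign expansion, i.e. born earlier. So the game value is -3.
Game value = -3

-3


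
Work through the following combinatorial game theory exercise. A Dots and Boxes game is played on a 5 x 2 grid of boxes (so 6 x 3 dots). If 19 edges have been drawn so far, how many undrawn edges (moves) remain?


Grid: 5 x 2 boxes, i.e. 6 rows and 3 columns of dots.
Horizontal edges: (rows + 1) * cols = 6 * 2 = 12
Vertical edges: rows * (cols + 1) = 5 * 3 = 15
Total edges: 12 + 15 = 27
Edges drawn: 19
Remaining: 27 - 19 = 8

8


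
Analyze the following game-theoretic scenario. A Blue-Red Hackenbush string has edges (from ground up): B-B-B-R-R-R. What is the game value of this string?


Edges (from ground): B-B-B-R-R-R
By Berlekamp's sign-expansion rule, a Blue-Red Hackenbush stalk has the value of the surreal number whose sign sequence is the edge sequence with B -> + and R -> -.
Sign sequence: +++---
Trace the sign expansion in the surreal number tree, starting from 0:
Edge 1: B (sign +) -> bounds (0, +inf), value = 1
Edge 2: B (sign +) -> bounds (1, +inf), value = 2
Edge 3: B (sign +) -> bounds (2, +inf), value = 3
Edge 4: R (sign -) -> bounds (2, 3), value = 5/2
Edge 5: R (sign -) -> bounds (2, 5/2), value = 9/4
Edge 6: R (sign -) -> bounds (2, 9/4), value = 17/8
Game value = 17/8

17/8


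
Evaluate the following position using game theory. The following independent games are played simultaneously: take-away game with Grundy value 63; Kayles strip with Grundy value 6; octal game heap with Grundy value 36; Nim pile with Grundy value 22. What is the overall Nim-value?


By the Sprague-Grundy theorem, the Grundy value of a sum of games is the XOR of individual Grundy values.
take-away game: Grundy value = 63. Running XOR: 0 XOR 63 = 63
Kayles strip: Grundy value = 6. Running XOR: 63 XOR 6 = 57
octal game heap: Grundy value = 36. Running XOR: 57 XOR 36 = 29
Nim pile: Grundy value = 22. Running XOR: 29 XOR 22 = 11
The combined Grundy value is 11.

11


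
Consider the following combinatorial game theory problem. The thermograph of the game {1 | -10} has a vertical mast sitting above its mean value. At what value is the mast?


Game = {1 | -10}, a switch {a | b} with numbers a > b.
Its thermograph has left wall a - t and right wall b + t, which meet at t = (a - b)/2, where both equal (a + b)/2. So the mast (mean value) is at (a + b)/2.
Mean = (1 + (-10))/2 = -9/2 = -9/2

-9/2


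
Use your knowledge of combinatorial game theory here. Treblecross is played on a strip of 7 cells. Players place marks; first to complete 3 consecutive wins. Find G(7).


Treblecross: place X on empty cells; 3-in-a-row wins.
Playing within two cells of an existing X lets the opponent win at once, so sensible play treats the cells i-2..i+2 around each X as dead. The player left with no safe cell loses, so this is a normal-play take-away game on strips of safe cells.
Placing X at cell i (0-indexed) of a strip of k safe cells leaves independent strips of sizes max(0, i-2) and max(0, k-i-3). Hence G(k) = mex{ G(max(0,i-2)) XOR G(max(0,k-i-3)) : 0 <= i < k }, with G(0) = 0.
G(1): splits (0,0):0^0=0 -> mex({0}) = 1
G(2): splits (0,0):0^0=0 -> mex({0}) = 1
G(3): splits (0,0):0^0=0 -> mex({0}) = 1
G(4): splits (0,1):0^1=1 (0,0):0^0=0 -> mex({0, 1}) = 2
G(5): splits (0,2):0^1=1 (0,1):0^1=1 (0,0):0^0=0 -> mex({0, 1}) = 2
G(6) = mex({1}) = 0
G(7) = mex({0, 1, 2}) = 3
Therefore G(7) = 3.

3


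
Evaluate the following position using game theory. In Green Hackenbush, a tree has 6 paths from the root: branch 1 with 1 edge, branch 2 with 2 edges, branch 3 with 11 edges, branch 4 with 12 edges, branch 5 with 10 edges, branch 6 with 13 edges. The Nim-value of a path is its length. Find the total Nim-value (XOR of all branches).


The tree has 6 branches from the ground vertex.
In Green Hackenbush, the Nim-value of a simple path of length k is k.
Branch 1: length 1, Nim-value = 1
Branch 2: length 2, Nim-value = 2
Branch 3: length 11, Nim-value = 11
Branch 4: length 12, Nim-value = 12
Branch 5: length 10, Nim-value = 10
Branch 6: length 13, Nim-value = 13
Total Nim-value = XOR of all branch values:
0 XOR 1 = 1
1 XOR 2 = 3
3 XOR 11 = 8
8 XOR 12 = 4
4 XOR 10 = 14
14 XOR 13 = 3
Nim-value of the tree = 3

3


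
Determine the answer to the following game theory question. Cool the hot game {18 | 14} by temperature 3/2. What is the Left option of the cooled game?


Original game: {18 | 14} (a switch {a | b} with a > b).
Cooling by t (for t below the temperature (a - b)/2 = 2) taxes each move by t: {a | b} cooled by t is {a - t | b + t}.
Cooling amount: t = 3/2
Cooled Left option: 18 - 3/2 = 33/2
Cooled Right option: 14 + 3/2 = 31/2
Cooled game: {33/2 | 31/2}
Left option = 33/2

33/2


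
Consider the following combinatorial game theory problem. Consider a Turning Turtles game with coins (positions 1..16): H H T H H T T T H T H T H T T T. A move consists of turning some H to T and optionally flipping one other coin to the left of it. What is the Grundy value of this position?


Coins: H H T H H T T T H T H T H T T T
Key fact: a single head at position k behaves exactly like a Nim heap of size k (turning it to T and optionally flipping a coin at j < k corresponds to moving the heap from k to j, or to 0), and heads combine as a disjunctive sum (two heads at the same place would cancel, matching j XOR j = 0). So the Nim-value is the XOR of the 1-indexed positions of the heads.
Face-up positions (1-indexed): [1, 2, 4, 5, 9, 11, 13]
XOR 0 with 1: 0 XOR 1 = 1
XOR 1 with 2: 1 XOR 2 = 3
XOR 3 with 4: 3 XOR 4 = 7
XOR 7 with 5: 7 XOR 5 = 2
XOR 2 with 9: 2 XOR 9 = 11
XOR 11 with 11: 11 XOR 11 = 0
XOR 0 with 13: 0 XOR 13 = 13
Nim-value = 13

13


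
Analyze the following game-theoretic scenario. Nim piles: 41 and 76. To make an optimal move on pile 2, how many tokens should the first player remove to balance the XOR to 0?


Piles: 41 and 76
Current XOR: 41 XOR 76 = 101 (non-zero, so this is an N-position).
To make the XOR zero, we need to find a move that balances the piles.
For pile 2 (size 76): target = 76 XOR 101 = 41
We reduce pile 2 from 76 to 41.
Tokens removed: 76 - 41 = 35
Verification: 41 XOR 41 = 0

35


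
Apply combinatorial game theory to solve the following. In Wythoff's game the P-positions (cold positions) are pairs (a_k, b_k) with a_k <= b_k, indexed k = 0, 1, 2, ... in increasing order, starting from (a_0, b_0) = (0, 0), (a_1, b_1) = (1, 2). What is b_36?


By Wythoff's theorem, a_k = floor(k * phi) and b_k = floor(k * phi^2) = a_k + k, where phi = (1 + sqrt(5))/2 is the golden ratio.
phi = (1 + sqrt(5))/2 = 1.618034
phi^2 = phi + 1 = 2.618034
k = 36
k * phi^2 = 36 * 2.618034 = 94.249224
b_36 = floor(k * phi^2) = 94 (check: a_36 + k = 58 + 36 = 94)

94


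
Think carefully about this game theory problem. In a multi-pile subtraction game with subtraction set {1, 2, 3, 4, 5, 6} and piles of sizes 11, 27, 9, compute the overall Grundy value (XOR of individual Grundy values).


Subtraction set: {1, 2, 3, 4, 5, 6}
For this subtraction set, G(n) = n mod 7 (period = max + 1 = 7).
Pile 1 (size 11): G(11) = 11 mod 7 = 4
Pile 2 (size 27): G(27) = 27 mod 7 = 6
Pile 3 (size 9): G(9) = 9 mod 7 = 2
Total Grundy value = XOR of all: 4 XOR 6 XOR 2 = 0

0


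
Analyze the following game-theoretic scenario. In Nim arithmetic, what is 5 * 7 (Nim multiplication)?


Nim multiplication is bilinear over XOR: (u XOR v) * w = (u*w) XOR (v*w).
So we split each operand into its bit components and XOR the pairwise Nim products.
5 = 1 + 4 (as XOR of powers of 2).
7 = 1 + 2 + 4 (as XOR of powers of 2).
Using the standard Nim-product table on single bits:
  2*2 = 3,   2*4 = 8,   2*8 = 12,
  4*4 = 6,   4*8 = 11,  8*8 = 13,
and  1*x = x (identity), k*l = l*k (commutative).
Pairwise Nim products:
  1 * 1 = 1
  1 * 2 = 2
  1 * 4 = 4
  4 * 1 = 4
  4 * 2 = 8
  4 * 4 = 6
XOR them: 1 XOR 2 XOR 4 XOR 4 XOR 8 XOR 6 = 13.
Result: 5 * 7 = 13 (in Nim).

13


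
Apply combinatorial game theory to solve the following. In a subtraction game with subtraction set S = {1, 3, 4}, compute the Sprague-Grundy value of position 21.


The subtraction set is S = {1, 3, 4}.
G(k) = mex{ G(k - s) : s in S, s <= k }. We compute iteratively: G(0) = 0.
G(1) = mex({0}) = 1
G(2) = mex({1}) = 0
G(3) = mex({0}) = 1
G(4) = mex({0, 1}) = 2
G(5) = mex({0, 1, 2}) = 3
G(6) = mex({0, 1, 3}) = 2
G(7) = mex({1, 2}) = 0
G(8) = mex({0, 2, 3}) = 1
G(9) = mex({1, 2, 3}) = 0
G(10) = mex({0, 2}) = 1
Observe that G(7)..G(10) = 0, 1, 0, 1 repeats G(0)..G(3) = 0, 1, 0, 1.
For k >= max(S) = 4, G(k) is determined by the previous 4 values G(k-4)..G(k-1); a window of 4 consecutive values has recurred shifted by 7, so by induction G(k + 7) = G(k) for all k >= 0: the sequence is periodic from the start with period 7.
One period: G(0..6) = 0, 1, 0, 1, 2, 3, 2.
21 mod 7 = 0, so G(21) = G(0) = 0.

0


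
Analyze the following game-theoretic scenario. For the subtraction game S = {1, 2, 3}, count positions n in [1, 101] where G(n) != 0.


Subtraction set S = {1, 2, 3}, so G(n) = n mod 4.
G(n) = 0 when n is a multiple of 4.
Multiples of 4 in [1, 101]: 25
N-positions (nonzero Grundy) = 101 - 25 = 76

76


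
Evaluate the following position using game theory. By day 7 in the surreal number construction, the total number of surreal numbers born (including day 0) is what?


Day 0: {|} = 0 is born. Count = 1.
Day n: the number of surreal numbers born by day n is 2^(n+1) - 1.
By day 0: 2^1 - 1 = 1
By day 1: 2^2 - 1 = 3
By day 2: 2^3 - 1 = 7
By day 3: 2^4 - 1 = 15
By day 4: 2^5 - 1 = 31
By day 5: 2^6 - 1 = 63
By day 6: 2^7 - 1 = 127
By day 7: 2^8 - 1 = 255
By day 7: 255 surreal numbers.

255


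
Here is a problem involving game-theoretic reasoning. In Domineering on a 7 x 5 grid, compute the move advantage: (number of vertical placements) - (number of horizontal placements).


Board is 7 x 5 (rows x cols).
Left (vertical) placements: (rows-1) * cols = 6 * 5 = 30
Right (horizontal) placements: rows * (cols-1) = 7 * 4 = 28
Advantage = Left - Right = 30 - 28 = 2

2


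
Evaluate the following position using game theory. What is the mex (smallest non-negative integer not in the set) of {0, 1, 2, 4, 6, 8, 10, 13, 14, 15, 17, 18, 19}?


Set = {0, 1, 2, 4, 6, 8, 10, 13, 14, 15, 17, 18, 19}
0 is in the set.
1 is in the set.
2 is in the set.
3 is NOT in the set. This is the mex.
mex = 3

3


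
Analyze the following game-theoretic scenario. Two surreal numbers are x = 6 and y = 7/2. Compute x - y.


x = 6, y = 7/2
Converting to common denominator: 2
x = 12/2, y = 7/2
x - y = 6 - 7/2 = 5/2

5/2


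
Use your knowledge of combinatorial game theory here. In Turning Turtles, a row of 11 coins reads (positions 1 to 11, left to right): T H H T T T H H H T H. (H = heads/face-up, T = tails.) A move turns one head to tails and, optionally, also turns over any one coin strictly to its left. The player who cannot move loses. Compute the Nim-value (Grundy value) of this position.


Coins: T H H T T T H H H T H
Key fact: a single head at position k behaves exactly like a Nim heap of size k (turning it to T and optionally flipping a coin at j < k corresponds to moving the heap from k to j, or to 0), and heads combine as a disjunctive sum (two heads at the same place would cancel, matching j XOR j = 0). So the Nim-value is the XOR of the 1-indexed positions of the heads.
Face-up positions (1-indexed): [2, 3, 7, 8, 9, 11]
XOR 0 with 2: 0 XOR 2 = 2
XOR 2 with 3: 2 XOR 3 = 1
XOR 1 with 7: 1 XOR 7 = 6
XOR 6 with 8: 6 XOR 8 = 14
XOR 14 with 9: 14 XOR 9 = 7
XOR 7 with 11: 7 XOR 11 = 12
Nim-value = 12

12


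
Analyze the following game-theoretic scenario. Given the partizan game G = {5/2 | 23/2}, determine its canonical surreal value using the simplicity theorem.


Left options: {5/2}, max = 5/2
Right options: {23/2}, min = 23/2
All options are numbers and max(Left) < min(Right), so by the simplicity theorem the value is the simplest (earliest-born) number strictly between 5/2 and 23/2.
Integers 3 through 11 all lie strictly between 5/2 and 23/2.
Among integers, the simplest (lowest birthday = smallest |n|; 0 is born on day 0, +-n on day n) is 3.
No non-integer in the interval can be simpler: if x is a non-integer in the interval, then floor(x) or ceil(x) also lies in the interval (the interval contains an integer), and both are proper prefixes of x's sign expansion, i.e. born earlier. So the game value is 3.
Game value = 3

3


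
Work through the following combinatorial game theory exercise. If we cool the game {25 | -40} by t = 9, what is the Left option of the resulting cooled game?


Original game: {25 | -40} (a switch {a | b} with a > b).
Cooling by t (for t below the temperature (a - b)/2 = 65/2) taxes each move by t: {a | b} cooled by t is {a - t | b + t}.
Cooling amount: t = 9
Cooled Left option: 25 - 9 = 16
Cooled Right option: -40 + 9 = -31
Cooled game: {16 | -31}
Left option = 16

16
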